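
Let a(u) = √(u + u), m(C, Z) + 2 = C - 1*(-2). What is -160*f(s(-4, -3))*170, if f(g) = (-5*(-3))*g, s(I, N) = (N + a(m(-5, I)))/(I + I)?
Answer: -153000 + 51000*I*√10 ≈ -1.53e+5 + 1.6128e+5*I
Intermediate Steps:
m(C, Z) = C (m(C, Z) = -2 + (C - 1*(-2)) = -2 + (C + 2) = -2 + (2 + C) = C)
a(u) = √2*√u (a(u) = √(2*u) = √2*√u)
s(I, N) = (N + I*√10)/(2*I) (s(I, N) = (N + √2*√(-5))/(I + I) = (N + √2*(I*√5))/((2*I)) = (N + I*√10)*(1/(2*I)) = (N + I*√10)/(2*I))
f(g) = 15*g
-160*f(s(-4, -3))*170 = -2400*(½)*(-3 + I*√10)/(-4)*170 = -2400*(½)*(-¼)*(-3 + I*√10)*170 = -2400*(3/8 - I*√10/8)*170 = -160*(45/8 - 15*I*√10/8)*170 = (-900 + 300*I*√10)*170 = -153000 + 51000*I*√10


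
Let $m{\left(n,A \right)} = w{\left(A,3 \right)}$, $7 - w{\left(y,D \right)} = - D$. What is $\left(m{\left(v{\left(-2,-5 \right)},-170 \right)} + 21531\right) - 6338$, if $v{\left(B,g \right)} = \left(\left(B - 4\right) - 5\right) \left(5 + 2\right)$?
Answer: $15203$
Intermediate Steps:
$w{\left(y,D \right)} = 7 + D$ ($w{\left(y,D \right)} = 7 - - D = 7 + D$)
$v{\left(B,g \right)} = -63 + 7 B$ ($v{\left(B,g \right)} = \left(\left(-4 + B\right) - 5\right) 7 = \left(-9 + B\right) 7 = -63 + 7 B$)
$m{\left(n,A \right)} = 10$ ($m{\left(n,A \right)} = 7 + 3 = 10$)
$\left(m{\left(v{\left(-2,-5 \right)},-170 \right)} + 21531\right) - 6338 = \left(10 + 21531\right) - 6338 = 21541 - 6338 = 15203$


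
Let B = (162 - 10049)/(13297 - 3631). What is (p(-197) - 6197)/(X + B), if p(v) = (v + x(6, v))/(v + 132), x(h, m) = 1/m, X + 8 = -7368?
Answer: 153329389830/182615441983 ≈ 0.83963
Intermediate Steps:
X = -7376 (X = -8 - 7368 = -7376)
B = -9887/9666 ≈ -1.0229
p(v) = (v + 1/v)/(132 + v) (p(v) = (v + 1/v)/(v + 132) = (v + 1/v)/(132 + v))
(p(-197) - 6197)/(X + B) = ((1 + (-197)²)/((-197)*(132 - 197)) - 6197)/(-7376 - 9887/9666) = (-1/197*(1 + 38809)/(-65) - 6197)/(-71306303/9666) = (-1/197*(-1/65)*38810 - 6197)*(-9666/71306303) = (7762/2561 - 6197)*(-9666/71306303) = -15862755/2561*(-9666/71306303) = 153329389830/182615441983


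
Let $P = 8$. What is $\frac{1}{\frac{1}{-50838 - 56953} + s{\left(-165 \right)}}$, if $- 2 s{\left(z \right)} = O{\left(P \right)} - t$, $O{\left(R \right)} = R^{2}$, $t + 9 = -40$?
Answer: $- \frac{215582}{12180385} \approx -0.017699$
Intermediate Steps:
$t = -49$ ($t = -9 - 40 = -49$)
$s{\left(z \right)} = - \frac{113}{2}$ ($s{\left(z \right)} = - \frac{8^{2} - -49}{2} = - \frac{64 + 49}{2} = \left(- \frac{1}{2}\right) 113 = - \frac{113}{2}$)
$\frac{1}{\frac{1}{-50838 - 56953} + s{\left(-165 \right)}} = \frac{1}{\frac{1}{-50838 - 56953} - \frac{113}{2}} = \frac{1}{\frac{1}{-107791} - \frac{113}{2}} = \frac{1}{- \frac{1}{107791} - \frac{113}{2}} = \frac{1}{- \frac{12180385}{215582}} = - \frac{215582}{12180385}$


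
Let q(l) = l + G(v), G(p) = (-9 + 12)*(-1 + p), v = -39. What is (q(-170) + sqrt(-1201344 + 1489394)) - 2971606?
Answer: -2971896 + 5*sqrt(11522) ≈ -2.9714e+6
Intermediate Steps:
G(p) = -3 + 3*p (G(p) = 3*(-1 + p) = -3 + 3*p)
q(l) = -120 + l (q(l) = l + (-3 + 3*(-39)) = l + (-3 - 117) = l - 120 = -120 + l)
(q(-170) + sqrt(-1201344 + 1489394)) - 2971606 = ((-120 - 170) + sqrt(-1201344 + 1489394)) - 2971606 = (-290 + sqrt(288050)) - 2971606 = (-290 + 5*sqrt(11522)) - 2971606 = -2971896 + 5*sqrt(11522)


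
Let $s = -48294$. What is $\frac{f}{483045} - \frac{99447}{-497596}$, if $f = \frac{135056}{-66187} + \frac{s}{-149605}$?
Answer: $\frac{43241193258380672903}{216366784838907908700} \approx 0.19985$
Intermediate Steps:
$f = - \frac{17008617902}{9901906135}$ ($f = \frac{135056}{-66187} - \frac{48294}{-149605} = 135056 \left(- \frac{1}{66187}\right) - - \frac{48294}{149605} = - \frac{135056}{66187} + \frac{48294}{149605} = - \frac{17008617902}{9901906135} \approx -1.7177$)
$\frac{f}{483045} - \frac{99447}{-497596} = - \frac{17008617902}{9901906135 \cdot 483045} - \frac{99447}{-497596} = \left(- \frac{17008617902}{9901906135}\right) \frac{1}{483045} - - \frac{99447}{497596} = - \frac{17008617902}{4783066248981075} + \frac{99447}{497596} = \frac{43241193258380672903}{216366784838907908700}$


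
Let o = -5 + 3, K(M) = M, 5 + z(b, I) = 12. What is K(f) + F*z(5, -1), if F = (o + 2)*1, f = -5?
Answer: -5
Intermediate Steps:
z(b, I) = 7 (z(b, I) = -5 + 12 = 7)
o = -2
F = 0 (F = (-2 + 2)*1 = 0*1 = 0)
K(f) + F*z(5, -1) = -5 + 0*7 = -5 + 0 = -5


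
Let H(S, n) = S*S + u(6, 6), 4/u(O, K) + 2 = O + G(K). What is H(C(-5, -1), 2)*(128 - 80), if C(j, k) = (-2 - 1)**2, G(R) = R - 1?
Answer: 11728/3 ≈ 3909.3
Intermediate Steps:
G(R) = -1 + R
C(j, k) = 9 (C(j, k) = (-3)**2 = 9)
u(O, K) = 4/(-3 + K + O) (u(O, K) = 4/(-2 + (O + (-1 + K))) = 4/(-2 + (-1 + K + O)) = 4/(-3 + K + O))
H(S, n) = 4/9 + S**2 (H(S, n) = S*S + 4/(-3 + 6 + 6) = S**2 + 4/9 = 4/9 + S**2)
H(C(-5, -1), 2)*(128 - 80) = (4/9 + 9**2)*(128 - 80) = (4/9 + 81)*48 = (733/9)*48 = 11728/3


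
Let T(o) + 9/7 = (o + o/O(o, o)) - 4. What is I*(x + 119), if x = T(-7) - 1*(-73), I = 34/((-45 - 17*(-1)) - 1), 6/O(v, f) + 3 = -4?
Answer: -134147/609 ≈ -220.27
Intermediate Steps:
O(v, f) = -6/7 (O(v, f) = 6/(-3 - 4) = 6/(-7) = 6*(-⅐) = -6/7)
T(o) = -37/7 - o/6 (T(o) = -9/7 + ((o + o/(-6/7)) - 4) = -9/7 + ((o + o*(-7/6)) - 4) = -9/7 + ((o - 7*o/6) - 4) = -9/7 + (-o/6 - 4) = -9/7 + (-4 - o/6) = -37/7 - o/6)
I = -34/29 (I = 34/((-45 + 17) - 1) = 34/(-28 - 1) = 34/(-29) = 34*(-1/29) = -34/29 ≈ -1.1724)
x = 2893/42 (x = (-37/7 - ⅙*(-7)) - 1*(-73) = (-37/7 + 7/6) + 73 = -173/42 + 73 = 2893/42 ≈ 68.881)
I*(x + 119) = -34*(2893/42 + 119)/29 = -34/29*7891/42 = -134147/609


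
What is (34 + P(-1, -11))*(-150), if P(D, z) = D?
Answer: -4950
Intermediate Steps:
(34 + P(-1, -11))*(-150) = (34 - 1)*(-150) = 33*(-150) = -4950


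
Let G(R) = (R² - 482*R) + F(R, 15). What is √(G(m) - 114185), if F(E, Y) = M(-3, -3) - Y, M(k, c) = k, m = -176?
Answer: √1605 ≈ 40.062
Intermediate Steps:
F(E, Y) = -3 - Y
G(R) = -18 + R² - 482*R (G(R) = (R² - 482*R) + (-3 - 1*15) = (R² - 482*R) + (-3 - 15) = (R² - 482*R) - 18 = -18 + R² - 482*R)
√(G(m) - 114185) = √((-18 + (-176)² - 482*(-176)) - 114185) = √((-18 + 30976 + 84832) - 114185) = √(115790 - 114185) = √1605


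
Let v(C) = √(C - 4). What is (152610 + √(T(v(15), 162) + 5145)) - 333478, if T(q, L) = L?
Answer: -180868 + √5307 ≈ -1.8080e+5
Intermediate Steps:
v(C) = √(-4 + C)
(152610 + √(T(v(15), 162) + 5145)) - 333478 = (152610 + √(162 + 5145)) - 333478 = (152610 + √5307) - 333478 = -180868 + √5307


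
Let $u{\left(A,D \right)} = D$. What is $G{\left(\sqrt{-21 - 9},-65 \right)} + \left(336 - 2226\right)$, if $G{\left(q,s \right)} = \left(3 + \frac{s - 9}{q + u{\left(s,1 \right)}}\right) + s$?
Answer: $\frac{2 \left(- 976 \sqrt{30} + 1013 i\right)}{\sqrt{30} - i} \approx -1954.4 + 13.075 i$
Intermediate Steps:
$G{\left(q,s \right)} = 3 + s + \frac{-9 + s}{1 + q}$ ($G{\left(q,s \right)} = \left(3 + \frac{s - 9}{q + 1}\right) + s = \left(3 + \frac{-9 + s}{1 + q}\right) + s = 3 + s + \frac{-9 + s}{1 + q}$)
$G{\left(\sqrt{-21 - 9},-65 \right)} + \left(336 - 2226\right) = \frac{-6 + 2 \left(-65\right) + 3 \sqrt{-21 - 9} + \sqrt{-21 - 9} \left(-65\right)}{1 + \sqrt{-21 - 9}} + \left(336 - 2226\right) = \frac{-6 - 130 + 3 \sqrt{-30} + \sqrt{-30} \left(-65\right)}{1 + \sqrt{-30}} + \left(336 - 2226\right) = \frac{-6 - 130 + 3 i \sqrt{30} + i \sqrt{30} \left(-65\right)}{1 + i \sqrt{30}} - 1890 = \frac{-6 - 130 + 3 i \sqrt{30} - 65 i \sqrt{30}}{1 + i \sqrt{30}} - 1890 = \frac{-136 - 62 i \sqrt{30}}{1 + i \sqrt{30}} - 1890 = -1890 + \frac{-136 - 62 i \sqrt{30}}{1 + i \sqrt{30}}$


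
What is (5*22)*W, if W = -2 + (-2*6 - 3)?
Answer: -1870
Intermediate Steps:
W = -17 (W = -2 + (-12 - 3) = -2 - 15 = -17)
(5*22)*W = (5*22)*(-17) = 110*(-17) = -1870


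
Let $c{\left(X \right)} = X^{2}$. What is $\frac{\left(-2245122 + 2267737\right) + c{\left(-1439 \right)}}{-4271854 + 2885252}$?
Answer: $- \frac{149524}{99043} \approx -1.5097$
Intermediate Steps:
$\frac{\left(-2245122 + 2267737\right) + c{\left(-1439 \right)}}{-4271854 + 2885252} = \frac{\left(-2245122 + 2267737\right) + \left(-1439\right)^{2}}{-4271854 + 2885252} = \frac{22615 + 2070721}{-1386602} = 2093336 \left(- \frac{1}{1386602}\right) = - \frac{149524}{99043}$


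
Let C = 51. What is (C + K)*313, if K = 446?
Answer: 155561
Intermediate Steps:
(C + K)*313 = (51 + 446)*313 = 497*313 = 155561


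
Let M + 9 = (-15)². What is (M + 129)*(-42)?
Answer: -14490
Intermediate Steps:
M = 216 (M = -9 + (-15)² = -9 + 225 = 216)
(M + 129)*(-42) = (216 + 129)*(-42) = 345*(-42) = -14490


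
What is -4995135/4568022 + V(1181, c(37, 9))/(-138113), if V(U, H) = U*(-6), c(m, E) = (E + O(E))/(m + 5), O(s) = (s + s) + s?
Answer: -24352743569/23366786018 ≈ -1.0422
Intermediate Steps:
O(s) = 3*s (O(s) = 2*s + s = 3*s)
c(m, E) = 4*E/(5 + m) (c(m, E) = (E + 3*E)/(m + 5) = (4*E)/(5 + m) = 4*E/(5 + m))
V(U, H) = -6*U
-4995135/4568022 + V(1181, c(37, 9))/(-138113) = -4995135/4568022 - 6*1181/(-138113) = -4995135*1/4568022 - 7086*(-1/138113) = -185005/169186 + 7086/138113 = -24352743569/23366786018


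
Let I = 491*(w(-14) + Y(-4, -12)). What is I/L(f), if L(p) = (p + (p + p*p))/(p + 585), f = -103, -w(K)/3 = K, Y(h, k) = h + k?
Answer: 6153212/10403 ≈ 591.48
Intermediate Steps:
w(K) = -3*K
I = 12766 (I = 491*(-3*(-14) + (-4 - 12)) = 491*(42 - 16) = 491*26 = 12766)
L(p) = (p**2 + 2*p)/(585 + p) (L(p) = (p + (p + p**2))/(585 + p) = (p**2 + 2*p)/(585 + p))
I/L(f) = 12766/((-103*(2 - 103)/(585 - 103))) = 12766/((-103*(-101)/482)) = 12766/((-103*1/482*(-101))) = 12766/(10403/482) = 12766*(482/10403) = 6153212/10403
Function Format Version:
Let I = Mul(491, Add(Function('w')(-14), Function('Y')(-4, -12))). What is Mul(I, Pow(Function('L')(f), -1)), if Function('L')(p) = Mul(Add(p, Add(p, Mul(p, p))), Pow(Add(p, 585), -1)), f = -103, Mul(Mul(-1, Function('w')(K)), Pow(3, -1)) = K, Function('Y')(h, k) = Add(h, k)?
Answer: Rational(6153212, 10403) ≈ 591.48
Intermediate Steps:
Function('w')(K) = Mul(-3, K)
I = 12766 (I = Mul(491, Add(Mul(-3, -14), Add(-4, -12))) = Mul(491, Add(42, -16)) = Mul(491, 26) = 12766)
Function('L')(p) = Mul(Pow(Add(585, p), -1), Add(Pow(p, 2), Mul(2, p))) (Function('L')(p) = Mul(Add(p, Add(p, Pow(p, 2))), Pow(Add(585, p), -1)) = Mul(Add(Pow(p, 2), Mul(2, p)), Pow(Add(585, p), -1)) = Mul(Pow(Add(585, p), -1), Add(Pow(p, 2), Mul(2, p))))
Mul(I, Pow(Function('L')(f), -1)) = Mul(12766, Pow(Mul(-103, Pow(Add(585, -103), -1), Add(2, -103)), -1)) = Mul(12766, Pow(Mul(-103, Pow(482, -1), -101), -1)) = Mul(12766, Pow(Mul(-103, Rational(1, 482), -101), -1)) = Mul(12766, Pow(Rational(10403, 482), -1)) = Mul(12766, Rational(482, 10403)) = Rational(6153212, 10403)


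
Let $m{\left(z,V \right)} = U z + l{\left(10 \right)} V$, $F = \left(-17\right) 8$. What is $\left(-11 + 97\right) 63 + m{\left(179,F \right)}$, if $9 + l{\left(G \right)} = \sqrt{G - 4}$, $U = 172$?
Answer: $37430 - 136 \sqrt{6} \approx 37097.0$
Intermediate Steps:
$l{\left(G \right)} = -9 + \sqrt{-4 + G}$ ($l{\left(G \right)} = -9 + \sqrt{G - 4} = -9 + \sqrt{-4 + G}$)
$F = -136$
$m{\left(z,V \right)} = 172 z + V \left(-9 + \sqrt{6}\right)$ ($m{\left(z,V \right)} = 172 z + \left(-9 + \sqrt{-4 + 10}\right) V = 172 z + \left(-9 + \sqrt{6}\right) V = 172 z + V \left(-9 + \sqrt{6}\right)$)
$\left(-11 + 97\right) 63 + m{\left(179,F \right)} = \left(-11 + 97\right) 63 + \left(172 \cdot 179 - - 136 \left(9 - \sqrt{6}\right)\right) = 86 \cdot 63 + \left(30788 + \left(1224 - 136 \sqrt{6}\right)\right) = 5418 + \left(32012 - 136 \sqrt{6}\right) = 37430 - 136 \sqrt{6}$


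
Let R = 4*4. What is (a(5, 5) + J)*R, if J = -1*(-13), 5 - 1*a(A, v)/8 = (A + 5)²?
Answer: -11952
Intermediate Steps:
a(A, v) = 40 - 8*(5 + A)² (a(A, v) = 40 - 8*(A + 5)² = 40 - 8*(5 + A)²)
J = 13
R = 16
(a(5, 5) + J)*R = ((40 - 8*(5 + 5)²) + 13)*16 = ((40 - 8*10²) + 13)*16 = ((40 - 8*100) + 13)*16 = ((40 - 800) + 13)*16 = (-760 + 13)*16 = -747*16 = -11952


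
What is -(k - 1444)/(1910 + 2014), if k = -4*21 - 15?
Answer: 1543/3924 ≈ 0.39322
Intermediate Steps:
k = -99 (k = -84 - 15 = -99)
-(k - 1444)/(1910 + 2014) = -(-99 - 1444)/(1910 + 2014) = -(-1543)/3924 = -1*(-1543/3924) = 1543/3924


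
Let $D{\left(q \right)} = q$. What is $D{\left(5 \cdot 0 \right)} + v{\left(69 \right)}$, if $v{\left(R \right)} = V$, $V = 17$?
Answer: $17$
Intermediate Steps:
$v{\left(R \right)} = 17$
$D{\left(5 \cdot 0 \right)} + v{\left(69 \right)} = 5 \cdot 0 + 17 = 0 + 17 = 17$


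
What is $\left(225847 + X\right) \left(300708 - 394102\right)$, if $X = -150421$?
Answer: $-7044335844$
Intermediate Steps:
$\left(225847 + X\right) \left(300708 - 394102\right) = \left(225847 - 150421\right) \left(300708 - 394102\right) = 75426 \left(-93394\right) = -7044335844$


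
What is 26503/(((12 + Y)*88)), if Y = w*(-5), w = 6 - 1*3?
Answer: -26503/264 ≈ -100.39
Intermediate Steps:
w = 3 (w = 6 - 3 = 3)
Y = -15 (Y = 3*(-5) = -15)
26503/(((12 + Y)*88)) = 26503/(((12 - 15)*88)) = 26503/((-3*88)) = 26503/(-264) = 26503*(-1/264) = -26503/264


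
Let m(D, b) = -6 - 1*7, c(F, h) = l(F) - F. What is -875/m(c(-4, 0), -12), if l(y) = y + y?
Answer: 875/13 ≈ 67.308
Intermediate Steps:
l(y) = 2*y
c(F, h) = F (c(F, h) = 2*F - F = F)
m(D, b) = -13 (m(D, b) = -6 - 7 = -13)
-875/m(c(-4, 0), -12) = -875/(-13) = -875*(-1/13) = 875/13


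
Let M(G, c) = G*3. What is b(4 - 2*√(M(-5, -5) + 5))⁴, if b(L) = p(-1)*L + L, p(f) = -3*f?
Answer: -507904 + 196608*I*√10 ≈ -5.079e+5 + 6.2173e+5*I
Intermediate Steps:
M(G, c) = 3*G
b(L) = 4*L (b(L) = (-3*(-1))*L + L = 3*L + L = 4*L)
b(4 - 2*√(M(-5, -5) + 5))⁴ = (4*(4 - 2*√(3*(-5) + 5)))⁴ = (4*(4 - 2*√(-15 + 5)))⁴ = (4*(4 - 2*I*√10))⁴ = (16 - 8*I*√10)⁴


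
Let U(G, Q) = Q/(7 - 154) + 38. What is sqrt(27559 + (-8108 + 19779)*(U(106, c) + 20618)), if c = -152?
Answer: sqrt(106332069111)/21 ≈ 15528.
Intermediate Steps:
U(G, Q) = 38 - Q/147 (U(G, Q) = Q/(-147) + 38 = -Q/147 + 38 = 38 - Q/147)
sqrt(27559 + (-8108 + 19779)*(U(106, c) + 20618)) = sqrt(27559 + (-8108 + 19779)*((38 - 1/147*(-152)) + 20618)) = sqrt(27559 + 11671*((38 + 152/147) + 20618)) = sqrt(27559 + 11671*(5738/147 + 20618)) = sqrt(27559 + 11671*(3036584/147)) = sqrt(27559 + 35439971864/147) = sqrt(35444023037/147) = sqrt(106332069111)/21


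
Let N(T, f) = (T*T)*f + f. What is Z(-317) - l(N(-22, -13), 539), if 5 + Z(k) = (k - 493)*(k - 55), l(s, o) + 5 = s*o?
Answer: 3699715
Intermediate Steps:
N(T, f) = f + f*T² (N(T, f) = T²*f + f = f*T² + f = f + f*T²)
l(s, o) = -5 + o*s (l(s, o) = -5 + s*o = -5 + o*s)
Z(k) = -5 + (-493 + k)*(-55 + k) (Z(k) = -5 + (k - 493)*(k - 55) = -5 + (-493 + k)*(-55 + k))
Z(-317) - l(N(-22, -13), 539) = (27110 + (-317)² - 548*(-317)) - (-5 + 539*(-13*(1 + (-22)²))) = (27110 + 100489 + 173716) - (-5 + 539*(-13*(1 + 484))) = 301315 - (-5 + 539*(-13*485)) = 301315 - (-5 + 539*(-6305)) = 301315 - (-5 - 3398395) = 301315 - 1*(-3398400) = 301315 + 3398400 = 3699715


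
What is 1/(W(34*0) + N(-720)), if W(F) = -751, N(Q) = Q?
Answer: -1/1471 ≈ -0.00067981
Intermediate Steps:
1/(W(34*0) + N(-720)) = 1/(-751 - 720) = 1/(-1471) = -1/1471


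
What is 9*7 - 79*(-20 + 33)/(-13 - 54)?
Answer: 5248/67 ≈ 78.328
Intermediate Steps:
9*7 - 79*(-20 + 33)/(-13 - 54) = 63 - 1027/(-67) = 63 - 1027*(-1)/67 = 63 - 79*(-13/67) = 63 + 1027/67 = 5248/67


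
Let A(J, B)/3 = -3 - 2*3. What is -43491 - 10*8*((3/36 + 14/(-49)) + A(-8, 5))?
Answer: -867611/21 ≈ -41315.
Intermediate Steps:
A(J, B) = -27 (A(J, B) = 3*(-3 - 2*3) = 3*(-3 - 6) = 3*(-9) = -27)
-43491 - 10*8*((3/36 + 14/(-49)) + A(-8, 5)) = -43491 - 10*8*((3/36 + 14/(-49)) - 27) = -43491 - 80*((3*(1/36) + 14*(-1/49)) - 27) = -43491 - 80*((1/12 - 2/7) - 27) = -43491 - 80*(-17/84 - 27) = -43491 - 80*(-2285)/84 = -43491 - 1*(-45700/21) = -43491 + 45700/21 = -867611/21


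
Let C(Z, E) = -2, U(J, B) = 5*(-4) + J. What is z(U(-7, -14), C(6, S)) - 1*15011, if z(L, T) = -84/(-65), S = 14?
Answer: -975631/65 ≈ -15010.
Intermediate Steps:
U(J, B) = -20 + J
z(L, T) = 84/65 (z(L, T) = -84*(-1/65) = 84/65)
z(U(-7, -14), C(6, S)) - 1*15011 = 84/65 - 1*15011 = 84/65 - 15011 = -975631/65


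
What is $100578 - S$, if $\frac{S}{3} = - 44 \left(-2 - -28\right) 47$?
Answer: $261882$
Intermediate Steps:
$S = -161304$ ($S = 3 - 44 \left(-2 - -28\right) 47 = 3 - 44 \left(-2 + 28\right) 47 = 3 \left(-44\right) 26 \cdot 47 = 3 \left(\left(-1144\right) 47\right) = 3 \left(-53768\right) = -161304$)
$100578 - S = 100578 - -161304 = 100578 + 161304 = 261882$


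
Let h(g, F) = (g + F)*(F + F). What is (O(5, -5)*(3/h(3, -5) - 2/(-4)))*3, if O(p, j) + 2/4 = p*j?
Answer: -1989/40 ≈ -49.725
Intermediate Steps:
h(g, F) = 2*F*(F + g) (h(g, F) = (F + g)*(2*F) = 2*F*(F + g))
O(p, j) = -½ + j*p (O(p, j) = -½ + p*j = -½ + j*p)
(O(5, -5)*(3/h(3, -5) - 2/(-4)))*3 = ((-½ - 5*5)*(3/((2*(-5)*(-5 + 3))) - 2/(-4)))*3 = ((-½ - 25)*(3/((2*(-5)*(-2))) - 2*(-¼)))*3 = -51*(3/20 + ½)/2*3 = -51/2*13/20*3 = -663/40*3 = -1989/40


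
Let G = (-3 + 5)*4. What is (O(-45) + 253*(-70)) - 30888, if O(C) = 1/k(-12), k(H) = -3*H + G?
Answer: -2138311/44 ≈ -48598.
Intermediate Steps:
G = 8 (G = 2*4 = 8)
k(H) = 8 - 3*H (k(H) = -3*H + 8 = 8 - 3*H)
O(C) = 1/44 (O(C) = 1/(8 - 3*(-12)) = 1/(8 + 36) = 1/44)
(O(-45) + 253*(-70)) - 30888 = (1/44 + 253*(-70)) - 30888 = (1/44 - 17710) - 30888 = -779239/44 - 30888 = -2138311/44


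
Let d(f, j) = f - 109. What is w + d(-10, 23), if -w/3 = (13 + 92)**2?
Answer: -33194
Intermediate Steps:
d(f, j) = -109 + f
w = -33075 (w = -3*(13 + 92)**2 = -3*105**2 = -3*11025 = -33075)
w + d(-10, 23) = -33075 + (-109 - 10) = -33075 - 119 = -33194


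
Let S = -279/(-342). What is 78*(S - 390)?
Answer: -576771/19 ≈ -30356.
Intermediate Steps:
S = 31/38 (S = -279*(-1/342) = 31/38 ≈ 0.81579)
78*(S - 390) = 78*(31/38 - 390) = 78*(-14789/38) = -576771/19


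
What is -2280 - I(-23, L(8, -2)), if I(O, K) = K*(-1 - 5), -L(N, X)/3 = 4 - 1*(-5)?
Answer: -2442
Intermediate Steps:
L(N, X) = -27 (L(N, X) = -3*(4 - 1*(-5)) = -3*(4 + 5) = -3*9 = -27)
I(O, K) = -6*K (I(O, K) = K*(-6) = -6*K)
-2280 - I(-23, L(8, -2)) = -2280 - (-6)*(-27) = -2280 - 1*162 = -2280 - 162 = -2442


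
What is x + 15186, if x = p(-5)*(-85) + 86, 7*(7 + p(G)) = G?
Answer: 111494/7 ≈ 15928.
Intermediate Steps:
p(G) = -7 + G/7
x = 5192/7 (x = (-7 + (⅐)*(-5))*(-85) + 86 = (-7 - 5/7)*(-85) + 86 = -54/7*(-85) + 86 = 4590/7 + 86 = 5192/7 ≈ 741.71)
x + 15186 = 5192/7 + 15186 = 111494/7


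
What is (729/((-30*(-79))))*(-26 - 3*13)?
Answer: -3159/158 ≈ -19.994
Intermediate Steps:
(729/((-30*(-79))))*(-26 - 3*13) = (729/2370)*(-26 - 39) = (729*(1/2370))*(-65) = (243/790)*(-65) = -3159/158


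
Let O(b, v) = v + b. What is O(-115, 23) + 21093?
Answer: 21001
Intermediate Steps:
O(b, v) = b + v
O(-115, 23) + 21093 = (-115 + 23) + 21093 = -92 + 21093 = 21001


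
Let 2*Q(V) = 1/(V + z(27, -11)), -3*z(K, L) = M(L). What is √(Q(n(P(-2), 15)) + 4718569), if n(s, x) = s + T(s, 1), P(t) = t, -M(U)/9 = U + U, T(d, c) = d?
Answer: √23120988065/70 ≈ 2172.2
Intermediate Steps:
M(U) = -18*U (M(U) = -9*(U + U) = -18*U)
z(K, L) = 6*L (z(K, L) = -(-6)*L = 6*L)
n(s, x) = 2*s (n(s, x) = s + s = 2*s)
Q(V) = 1/(2*(-66 + V)) (Q(V) = 1/(2*(V + 6*(-11))) = 1/(2*(V - 66)) = 1/(2*(-66 + V)))
√(Q(n(P(-2), 15)) + 4718569) = √(1/(2*(-66 + 2*(-2))) + 4718569) = √(1/(2*(-66 - 4)) + 4718569) = √((½)/(-70) + 4718569) = √((½)*(-1/70) + 4718569) = √(-1/140 + 4718569) = √(660599659/140) = √23120988065/70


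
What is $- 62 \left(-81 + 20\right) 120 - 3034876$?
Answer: $-2581036$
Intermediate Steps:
$- 62 \left(-81 + 20\right) 120 - 3034876 = \left(-62\right) \left(-61\right) 120 - 3034876 = 3782 \cdot 120 - 3034876 = 453840 - 3034876 = -2581036$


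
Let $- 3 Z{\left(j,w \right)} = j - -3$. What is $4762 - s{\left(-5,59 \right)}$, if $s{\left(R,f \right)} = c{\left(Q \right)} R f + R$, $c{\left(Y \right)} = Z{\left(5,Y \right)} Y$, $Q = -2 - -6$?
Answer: $\frac{4861}{3} \approx 1620.3$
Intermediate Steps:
$Z{\left(j,w \right)} = -1 - \frac{j}{3}$ ($Z{\left(j,w \right)} = - \frac{j - -3}{3} = - \frac{j + 3}{3} = - \frac{3 + j}{3} = -1 - \frac{j}{3}$)
$Q = 4$ ($Q = -2 + 6 = 4$)
$c{\left(Y \right)} = - \frac{8 Y}{3}$ ($c{\left(Y \right)} = \left(-1 - \frac{5}{3}\right) Y = - \frac{8 Y}{3}$)
$s{\left(R,f \right)} = R - \frac{32 R f}{3}$ ($s{\left(R,f \right)} = \left(- \frac{8}{3}\right) 4 R f + R = - \frac{32 R}{3} f + R = - \frac{32 R f}{3} + R = R - \frac{32 R f}{3}$)
$4762 - s{\left(-5,59 \right)} = 4762 - \frac{1}{3} \left(-5\right) \left(3 - 1888\right) = 4762 - \frac{1}{3} \left(-5\right) \left(-1885\right) = 4762 - \frac{9425}{3} = \frac{4861}{3}$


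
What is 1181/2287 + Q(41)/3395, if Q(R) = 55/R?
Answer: 32903016/63667793 ≈ 0.51679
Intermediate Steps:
1181/2287 + Q(41)/3395 = 1181/2287 + (55/41)/3395 = 1181*(1/2287) + (55*(1/41))*(1/3395) = 1181/2287 + (55/41)*(1/3395) = 1181/2287 + 11/27839 = 32903016/63667793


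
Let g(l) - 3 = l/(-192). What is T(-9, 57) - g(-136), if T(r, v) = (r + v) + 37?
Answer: 1951/24 ≈ 81.292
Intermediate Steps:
T(r, v) = 37 + r + v
g(l) = 3 - l/192 (g(l) = 3 + l/(-192) = 3 + l*(-1/192) = 3 - l/192)
T(-9, 57) - g(-136) = (37 - 9 + 57) - (3 - 1/192*(-136)) = 85 - (3 + 17/24) = 85 - 1*89/24 = 85 - 89/24 = 1951/24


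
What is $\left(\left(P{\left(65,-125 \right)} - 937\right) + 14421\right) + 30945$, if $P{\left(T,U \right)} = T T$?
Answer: $48654$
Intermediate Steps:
$P{\left(T,U \right)} = T^{2}$
$\left(\left(P{\left(65,-125 \right)} - 937\right) + 14421\right) + 30945 = \left(\left(65^{2} - 937\right) + 14421\right) + 30945 = \left(\left(4225 - 937\right) + 14421\right) + 30945 = \left(3288 + 14421\right) + 30945 = 17709 + 30945 = 48654$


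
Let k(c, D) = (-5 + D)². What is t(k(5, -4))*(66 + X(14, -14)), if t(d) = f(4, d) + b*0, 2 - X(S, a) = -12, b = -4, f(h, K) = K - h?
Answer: 6160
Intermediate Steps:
X(S, a) = 14 (X(S, a) = 2 - 1*(-12) = 2 + 12 = 14)
t(d) = -4 + d (t(d) = (d - 1*4) - 4*0 = (d - 4) + 0 = (-4 + d) + 0 = -4 + d)
t(k(5, -4))*(66 + X(14, -14)) = (-4 + (-5 - 4)²)*(66 + 14) = (-4 + (-9)²)*80 = (-4 + 81)*80 = 77*80 = 6160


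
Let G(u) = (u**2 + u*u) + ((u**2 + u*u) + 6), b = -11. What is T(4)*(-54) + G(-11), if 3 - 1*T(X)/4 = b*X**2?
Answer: -38174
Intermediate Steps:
T(X) = 12 + 44*X**2 (T(X) = 12 - (-44)*X**2 = 12 + 44*X**2)
G(u) = 6 + 4*u**2 (G(u) = (u**2 + u**2) + ((u**2 + u**2) + 6) = 2*u**2 + (2*u**2 + 6) = 2*u**2 + (6 + 2*u**2) = 6 + 4*u**2)
T(4)*(-54) + G(-11) = (12 + 44*4**2)*(-54) + (6 + 4*(-11)**2) = (12 + 44*16)*(-54) + (6 + 4*121) = (12 + 704)*(-54) + (6 + 484) = 716*(-54) + 490 = -38664 + 490 = -38174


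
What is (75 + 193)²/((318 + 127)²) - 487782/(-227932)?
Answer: 56482009259/22568117150 ≈ 2.5027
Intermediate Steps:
(75 + 193)²/((318 + 127)²) - 487782/(-227932) = 268²/(445²) - 487782*(-1/227932) = 71824/198025 + 243891/113966 = 56482009259/22568117150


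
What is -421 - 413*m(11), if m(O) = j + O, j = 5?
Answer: -7029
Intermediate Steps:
m(O) = 5 + O
-421 - 413*m(11) = -421 - 413*(5 + 11) = -421 - 413*16 = -421 - 6608 = -7029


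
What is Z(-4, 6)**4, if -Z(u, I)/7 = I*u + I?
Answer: 252047376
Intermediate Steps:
Z(u, I) = -7*I - 7*I*u (Z(u, I) = -7*(I*u + I) = -7*(I + I*u) = -7*I - 7*I*u)
Z(-4, 6)**4 = (-7*6*(1 - 4))**4 = (-7*6*(-3))**4 = 126**4 = 252047376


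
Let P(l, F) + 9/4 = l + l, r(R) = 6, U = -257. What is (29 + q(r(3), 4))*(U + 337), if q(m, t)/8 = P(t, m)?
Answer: 6000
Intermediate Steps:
P(l, F) = -9/4 + 2*l (P(l, F) = -9/4 + (l + l) = -9/4 + 2*l)
q(m, t) = -18 + 16*t (q(m, t) = 8*(-9/4 + 2*t) = -18 + 16*t)
(29 + q(r(3), 4))*(U + 337) = (29 + (-18 + 16*4))*(-257 + 337) = (29 + (-18 + 64))*80 = (29 + 46)*80 = 75*80 = 6000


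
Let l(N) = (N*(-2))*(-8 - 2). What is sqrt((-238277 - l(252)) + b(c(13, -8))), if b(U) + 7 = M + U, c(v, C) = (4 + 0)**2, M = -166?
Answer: I*sqrt(243474) ≈ 493.43*I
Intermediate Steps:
c(v, C) = 16 (c(v, C) = 4**2 = 16)
l(N) = 20*N (l(N) = -2*N*(-10) = 20*N)
b(U) = -173 + U (b(U) = -7 + (-166 + U) = -173 + U)
sqrt((-238277 - l(252)) + b(c(13, -8))) = sqrt((-238277 - 20*252) + (-173 + 16)) = sqrt((-238277 - 1*5040) - 157) = sqrt((-238277 - 5040) - 157) = sqrt(-243317 - 157) = sqrt(-243474) = I*sqrt(243474)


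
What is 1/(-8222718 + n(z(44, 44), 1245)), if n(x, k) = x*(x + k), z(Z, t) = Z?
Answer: -1/8166002 ≈ -1.2246e-7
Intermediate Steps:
n(x, k) = x*(k + x)
1/(-8222718 + n(z(44, 44), 1245)) = 1/(-8222718 + 44*(1245 + 44)) = 1/(-8222718 + 44*1289) = 1/(-8222718 + 56716) = 1/(-8166002) = -1/8166002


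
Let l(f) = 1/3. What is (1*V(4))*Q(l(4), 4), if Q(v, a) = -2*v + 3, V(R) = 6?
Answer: 14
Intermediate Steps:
l(f) = ⅓
Q(v, a) = 3 - 2*v
(1*V(4))*Q(l(4), 4) = (1*6)*(3 - 2*⅓) = 6*(3 - ⅔) = 6*(7/3) = 14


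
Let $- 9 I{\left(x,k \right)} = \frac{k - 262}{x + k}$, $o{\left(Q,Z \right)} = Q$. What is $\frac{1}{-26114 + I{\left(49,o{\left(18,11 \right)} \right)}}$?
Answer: $- \frac{603}{15746498} \approx -3.8294 \cdot 10^{-5}$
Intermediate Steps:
$I{\left(x,k \right)} = - \frac{-262 + k}{9 \left(k + x\right)}$ ($I{\left(x,k \right)} = - \frac{\left(k - 262\right) \frac{1}{x + k}}{9} = - \frac{\left(-262 + k\right) \frac{1}{k + x}}{9} = - \frac{\frac{1}{k + x} \left(-262 + k\right)}{9} = - \frac{-262 + k}{9 \left(k + x\right)}$)
$\frac{1}{-26114 + I{\left(49,o{\left(18,11 \right)} \right)}} = \frac{1}{-26114 + \frac{262 - 18}{9 \left(18 + 49\right)}} = \frac{1}{-26114 + \frac{262 - 18}{9 \cdot 67}} = \frac{1}{-26114 + \frac{1}{9} \cdot \frac{1}{67} \cdot 244} = \frac{1}{-26114 + \frac{244}{603}} = \frac{1}{- \frac{15746498}{603}} = - \frac{603}{15746498}$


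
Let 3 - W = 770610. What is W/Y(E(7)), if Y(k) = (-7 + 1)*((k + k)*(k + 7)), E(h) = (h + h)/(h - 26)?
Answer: -92729709/6664 ≈ -13915.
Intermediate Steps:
E(h) = 2*h/(-26 + h) (E(h) = (2*h)/(-26 + h) = 2*h/(-26 + h))
W = -770607 (W = 3 - 1*770610 = 3 - 770610 = -770607)
Y(k) = -12*k*(7 + k) (Y(k) = -6*2*k*(7 + k) = -12*k*(7 + k))
W/Y(E(7)) = -770607*19/(168*(7 + 2*7/(-26 + 7))) = -770607*19/(168*(7 + 2*7/(-19))) = -770607*19/(168*(7 + 2*7*(-1/19))) = -770607*19/(168*(7 - 14/19)) = -770607/((-12*(-14/19)*119/19)) = -770607/19992/361 = -770607*361/19992 = -92729709/6664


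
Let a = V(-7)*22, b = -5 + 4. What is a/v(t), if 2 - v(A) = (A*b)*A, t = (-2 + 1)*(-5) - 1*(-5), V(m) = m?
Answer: -77/51 ≈ -1.5098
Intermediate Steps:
b = -1
t = 10 (t = -1*(-5) + 5 = 5 + 5 = 10)
a = -154 (a = -7*22 = -154)
v(A) = 2 + A**2 (v(A) = 2 - A*(-1)*A = 2 - (-A)*A = 2 - (-1)*A**2 = 2 + A**2)
a/v(t) = -154/(2 + 10**2) = -154/(2 + 100) = -154/102 = -154*1/102 = -77/51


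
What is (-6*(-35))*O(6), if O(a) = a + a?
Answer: 2520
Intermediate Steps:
O(a) = 2*a
(-6*(-35))*O(6) = (-6*(-35))*(2*6) = 210*12 = 2520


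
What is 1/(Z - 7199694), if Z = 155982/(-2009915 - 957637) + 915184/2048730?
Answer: -3593210880/25870017397223021 ≈ -1.3889e-7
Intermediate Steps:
Z = 1416247699/3593210880 (Z = 155982/(-2967552) + 915184*(1/2048730) = 155982*(-1/2967552) + 9736/21795 = -25997/494592 + 9736/21795 = 1416247699/3593210880 ≈ 0.39415)
1/(Z - 7199694) = 1/(1416247699/3593210880 - 7199694) = 1/(-25870017397223021/3593210880) = -3593210880/25870017397223021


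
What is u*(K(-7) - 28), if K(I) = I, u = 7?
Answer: -245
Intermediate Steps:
u*(K(-7) - 28) = 7*(-7 - 28) = 7*(-35) = -245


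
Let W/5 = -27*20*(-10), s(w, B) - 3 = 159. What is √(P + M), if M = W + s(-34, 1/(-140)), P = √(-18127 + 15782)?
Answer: √(27162 + I*√2345) ≈ 164.81 + 0.147*I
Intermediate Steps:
s(w, B) = 162 (s(w, B) = 3 + 159 = 162)
W = 27000 (W = 5*(-27*20*(-10)) = 5*(-540*(-10)) = 5*5400 = 27000)
P = I*√2345 (P = √(-2345) = I*√2345 ≈ 48.425*I)
M = 27162 (M = 27000 + 162 = 27162)
√(P + M) = √(I*√2345 + 27162) = √(27162 + I*√2345)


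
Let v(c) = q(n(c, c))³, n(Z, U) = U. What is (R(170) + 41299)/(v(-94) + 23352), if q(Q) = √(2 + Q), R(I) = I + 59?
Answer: 522501/294232 + 4117*I*√23/294232 ≈ 1.7758 + 0.067105*I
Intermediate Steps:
R(I) = 59 + I
v(c) = (2 + c)^(3/2) (v(c) = (√(2 + c))³ = (2 + c)^(3/2))
(R(170) + 41299)/(v(-94) + 23352) = ((59 + 170) + 41299)/((2 - 94)^(3/2) + 23352) = (229 + 41299)/((-92)^(3/2) + 23352) = 41528/(-184*I*√23 + 23352) = 41528/(23352 - 184*I*√23)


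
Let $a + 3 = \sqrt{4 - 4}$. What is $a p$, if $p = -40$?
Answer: $120$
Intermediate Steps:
$a = -3$ ($a = -3 + \sqrt{4 - 4} = -3 + \sqrt{0} = -3 + 0 = -3$)
$a p = \left(-3\right) \left(-40\right) = 120$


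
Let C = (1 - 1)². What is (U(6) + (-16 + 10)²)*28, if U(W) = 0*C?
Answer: 1008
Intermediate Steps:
C = 0 (C = 0² = 0)
U(W) = 0 (U(W) = 0*0 = 0)
(U(6) + (-16 + 10)²)*28 = (0 + (-16 + 10)²)*28 = (0 + (-6)²)*28 = (0 + 36)*28 = 36*28 = 1008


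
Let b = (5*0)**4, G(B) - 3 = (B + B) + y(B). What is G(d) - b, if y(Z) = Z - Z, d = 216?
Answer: 435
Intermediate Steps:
y(Z) = 0
G(B) = 3 + 2*B (G(B) = 3 + ((B + B) + 0) = 3 + (2*B + 0) = 3 + 2*B)
b = 0 (b = 0**4 = 0)
G(d) - b = (3 + 2*216) - 1*0 = (3 + 432) + 0 = 435 + 0 = 435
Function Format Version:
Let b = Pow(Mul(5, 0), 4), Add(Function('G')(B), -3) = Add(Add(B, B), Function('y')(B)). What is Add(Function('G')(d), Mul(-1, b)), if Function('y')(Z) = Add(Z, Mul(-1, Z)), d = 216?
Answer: 435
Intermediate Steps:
Function('y')(Z) = 0
Function('G')(B) = Add(3, Mul(2, B)) (Function('G')(B) = Add(3, Add(Add(B, B), 0)) = Add(3, Add(Mul(2, B), 0)) = Add(3, Mul(2, B)))
b = 0 (b = Pow(0, 4) = 0)
Add(Function('G')(d), Mul(-1, b)) = Add(Add(3, Mul(2, 216)), Mul(-1, 0)) = Add(Add(3, 432), 0) = Add(435, 0) = 435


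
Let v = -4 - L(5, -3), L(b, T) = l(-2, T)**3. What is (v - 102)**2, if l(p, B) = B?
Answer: 6241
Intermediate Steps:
L(b, T) = T**3
v = 23 (v = -4 - 1*(-3)**3 = -4 - 1*(-27) = -4 + 27 = 23)
(v - 102)**2 = (23 - 102)**2 = (-79)**2 = 6241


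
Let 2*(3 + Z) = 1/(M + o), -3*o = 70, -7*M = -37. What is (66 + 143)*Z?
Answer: -479655/758 ≈ -632.79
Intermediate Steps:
M = 37/7 (M = -⅐*(-37) = 37/7 ≈ 5.2857)
o = -70/3 (o = -⅓*70 = -70/3 ≈ -23.333)
Z = -2295/758 (Z = -3 + 1/(2*(37/7 - 70/3)) = -3 + 1/(2*(-379/21)) = -3 + (½)*(-21/379) = -3 - 21/758 = -2295/758 ≈ -3.0277)
(66 + 143)*Z = (66 + 143)*(-2295/758) = 209*(-2295/758) = -479655/758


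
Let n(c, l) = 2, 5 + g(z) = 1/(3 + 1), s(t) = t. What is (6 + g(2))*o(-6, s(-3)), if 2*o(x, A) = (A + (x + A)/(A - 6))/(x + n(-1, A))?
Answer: 5/16 ≈ 0.31250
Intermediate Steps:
g(z) = -19/4 (g(z) = -5 + 1/(3 + 1) = -5 + 1/4 = -5 + ¼ = -19/4)
o(x, A) = (A + (A + x)/(-6 + A))/(2*(2 + x)) (o(x, A) = ((A + (x + A)/(A - 6))/(x + 2))/2 = ((A + (A + x)/(-6 + A))/(2 + x))/2 = (A + (A + x)/(-6 + A))/(2*(2 + x)))
(6 + g(2))*o(-6, s(-3)) = (6 - 19/4)*((-6 + (-3)² - 5*(-3))/(2*(-12 - 6*(-6) + 2*(-3) - 3*(-6)))) = 5*((-6 + 9 + 15)/(2*(-12 + 36 - 6 + 18)))/4 = 5*((½)*18/36)/4 = 5*((½)*(1/36)*18)/4 = (5/4)*(¼) = 5/16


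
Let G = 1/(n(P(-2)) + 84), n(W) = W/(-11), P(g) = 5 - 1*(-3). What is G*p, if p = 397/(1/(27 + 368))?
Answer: 1724965/916 ≈ 1883.2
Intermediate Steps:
P(g) = 8 (P(g) = 5 + 3 = 8)
n(W) = -W/11 (n(W) = W*(-1/11) = -W/11)
p = 156815 (p = 397/(1/395) = 397*395 = 156815)
G = 11/916 (G = 1/(-1/11*8 + 84) = 1/(-8/11 + 84) = 1/(916/11) = 11/916 ≈ 0.012009)
G*p = (11/916)*156815 = 1724965/916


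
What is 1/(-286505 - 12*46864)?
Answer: -1/848873 ≈ -1.1780e-6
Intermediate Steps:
1/(-286505 - 12*46864) = 1/(-286505 - 562368) = 1/(-848873) = -1/848873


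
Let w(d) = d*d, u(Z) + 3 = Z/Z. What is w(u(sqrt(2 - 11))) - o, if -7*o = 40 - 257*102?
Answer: -26146/7 ≈ -3735.1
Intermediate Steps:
u(Z) = -2 (u(Z) = -3 + Z/Z = -3 + 1 = -2)
w(d) = d**2
o = 26174/7 (o = -(40 - 257*102)/7 = -(40 - 26214)/7 = -1/7*(-26174) = 26174/7 ≈ 3739.1)
w(u(sqrt(2 - 11))) - o = (-2)**2 - 1*26174/7 = 4 - 26174/7 = -26146/7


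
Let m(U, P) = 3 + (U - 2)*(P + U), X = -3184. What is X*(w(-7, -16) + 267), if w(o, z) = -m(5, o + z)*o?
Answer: 286560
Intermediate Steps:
m(U, P) = 3 + (-2 + U)*(P + U)
w(o, z) = -o*(18 + 3*o + 3*z) (w(o, z) = -(3 + 5**2 - 2*(o + z) - 2*5 + (o + z)*5)*o = -(3 + 25 + (-2*o - 2*z) - 10 + (5*o + 5*z))*o = -(18 + 3*o + 3*z)*o = -o*(18 + 3*o + 3*z))
X*(w(-7, -16) + 267) = -3184*(-3*(-7)*(6 - 7 - 16) + 267) = -3184*(-3*(-7)*(-17) + 267) = -3184*(-357 + 267) = -3184*(-90) = 286560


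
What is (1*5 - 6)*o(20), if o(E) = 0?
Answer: 0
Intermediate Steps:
(1*5 - 6)*o(20) = (1*5 - 6)*0 = (5 - 6)*0 = -1*0 = 0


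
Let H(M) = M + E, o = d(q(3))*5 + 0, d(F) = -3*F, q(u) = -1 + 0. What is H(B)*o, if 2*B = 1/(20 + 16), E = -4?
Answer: -1435/24 ≈ -59.792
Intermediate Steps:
q(u) = -1
B = 1/72 (B = 1/(2*(20 + 16)) = (½)/36 = (½)*(1/36) = 1/72 ≈ 0.013889)
o = 15 (o = -3*(-1)*5 + 0 = 3*5 + 0 = 15 + 0 = 15)
H(M) = -4 + M (H(M) = M - 4 = -4 + M)
H(B)*o = (-4 + 1/72)*15 = -287/72*15 = -1435/24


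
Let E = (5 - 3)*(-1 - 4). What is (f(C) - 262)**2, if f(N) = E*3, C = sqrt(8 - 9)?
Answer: 85264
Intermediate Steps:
E = -10 (E = 2*(-5) = -10)
C = I (C = sqrt(-1) = I ≈ 1.0*I)
f(N) = -30 (f(N) = -10*3 = -30)
(f(C) - 262)**2 = (-30 - 262)**2 = (-292)**2 = 85264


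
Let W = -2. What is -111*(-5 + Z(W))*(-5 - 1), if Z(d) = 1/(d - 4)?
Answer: -3441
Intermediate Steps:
Z(d) = 1/(-4 + d)
-111*(-5 + Z(W))*(-5 - 1) = -111*(-5 + 1/(-4 - 2))*(-5 - 1) = -111*(-5 + 1/(-6))*(-6) = -111*(-5 - ⅙)*(-6) = -(-1147)*(-6)/2 = -111*31 = -3441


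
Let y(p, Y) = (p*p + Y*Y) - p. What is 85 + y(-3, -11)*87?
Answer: 11656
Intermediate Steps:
y(p, Y) = Y**2 + p**2 - p (y(p, Y) = (p**2 + Y**2) - p = (Y**2 + p**2) - p = Y**2 + p**2 - p)
85 + y(-3, -11)*87 = 85 + ((-11)**2 + (-3)**2 - 1*(-3))*87 = 85 + (121 + 9 + 3)*87 = 85 + 133*87 = 85 + 11571 = 11656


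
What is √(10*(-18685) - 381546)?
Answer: 2*I*√142099 ≈ 753.92*I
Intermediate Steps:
√(10*(-18685) - 381546) = √(-186850 - 381546) = √(-568396) = 2*I*√142099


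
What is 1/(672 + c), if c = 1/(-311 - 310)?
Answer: 621/417311 ≈ 0.0014881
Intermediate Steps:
c = -1/621 (c = 1/(-621) = -1/621 ≈ -0.0016103)
1/(672 + c) = 1/(672 - 1/621) = 1/(417311/621) = 621/417311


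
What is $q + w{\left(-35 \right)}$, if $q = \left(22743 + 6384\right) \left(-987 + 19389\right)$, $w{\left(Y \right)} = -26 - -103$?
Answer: $535995131$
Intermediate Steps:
$w{\left(Y \right)} = 77$ ($w{\left(Y \right)} = -26 + 103 = 77$)
$q = 535995054$ ($q = 29127 \cdot 18402 = 535995054$)
$q + w{\left(-35 \right)} = 535995054 + 77 = 535995131$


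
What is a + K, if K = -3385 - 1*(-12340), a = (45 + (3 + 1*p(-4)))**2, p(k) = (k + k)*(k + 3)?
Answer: 12091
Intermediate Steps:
p(k) = 2*k*(3 + k) (p(k) = (2*k)*(3 + k) = 2*k*(3 + k))
a = 3136 (a = (45 + (3 + 1*(2*(-4)*(3 - 4))))**2 = (45 + (3 + 1*(2*(-4)*(-1))))**2 = (45 + (3 + 1*8))**2 = (45 + (3 + 8))**2 = (45 + 11)**2 = 56**2 = 3136)
K = 8955 (K = -3385 + 12340 = 8955)
a + K = 3136 + 8955 = 12091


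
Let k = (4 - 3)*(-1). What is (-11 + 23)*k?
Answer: -12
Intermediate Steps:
k = -1 (k = 1*(-1) = -1)
(-11 + 23)*k = (-11 + 23)*(-1) = 12*(-1) = -12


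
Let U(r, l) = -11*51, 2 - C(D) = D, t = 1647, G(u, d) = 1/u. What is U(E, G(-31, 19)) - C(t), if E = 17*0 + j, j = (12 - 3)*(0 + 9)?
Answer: 1084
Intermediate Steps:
j = 81 (j = 9*9 = 81)
E = 81 (E = 17*0 + 81 = 0 + 81 = 81)
C(D) = 2 - D
U(r, l) = -561
U(E, G(-31, 19)) - C(t) = -561 - (2 - 1*1647) = -561 - (2 - 1647) = -561 - 1*(-1645) = -561 + 1645 = 1084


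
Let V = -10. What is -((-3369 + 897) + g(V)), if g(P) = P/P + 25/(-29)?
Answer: 71684/29 ≈ 2471.9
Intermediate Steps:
g(P) = 4/29 (g(P) = 1 + 25*(-1/29) = 1 - 25/29 = 4/29)
-((-3369 + 897) + g(V)) = -((-3369 + 897) + 4/29) = -(-2472 + 4/29) = -1*(-71684/29) = 71684/29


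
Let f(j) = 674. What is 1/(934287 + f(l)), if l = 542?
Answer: 1/934961 ≈ 1.0696e-6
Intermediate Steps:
1/(934287 + f(l)) = 1/(934287 + 674) = 1/934961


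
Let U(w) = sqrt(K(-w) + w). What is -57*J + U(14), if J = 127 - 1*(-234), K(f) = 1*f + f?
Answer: -20577 + I*sqrt(14) ≈ -20577.0 + 3.7417*I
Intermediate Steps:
K(f) = 2*f (K(f) = f + f = 2*f)
J = 361 (J = 127 + 234 = 361)
U(w) = sqrt(-w) (U(w) = sqrt(2*(-w) + w) = sqrt(-2*w + w) = sqrt(-w))
-57*J + U(14) = -57*361 + sqrt(-1*14) = -20577 + sqrt(-14) = -20577 + I*sqrt(14)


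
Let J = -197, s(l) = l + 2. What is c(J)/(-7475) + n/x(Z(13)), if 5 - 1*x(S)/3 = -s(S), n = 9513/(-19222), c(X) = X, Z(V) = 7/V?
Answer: 8994001/2011582300 ≈ 0.0044711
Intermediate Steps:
s(l) = 2 + l
n = -1359/2746 (n = 9513*(-1/19222) = -1359/2746 ≈ -0.49490)
x(S) = 21 + 3*S (x(S) = 15 - (-3)*(2 + S) = 15 - 3*(-2 - S) = 15 + (6 + 3*S) = 21 + 3*S)
c(J)/(-7475) + n/x(Z(13)) = -197/(-7475) - 1359/(2746*(21 + 3*(7/13))) = -197*(-1/7475) - 1359/(2746*(21 + 3*(7*(1/13)))) = 197/7475 - 1359/(2746*(21 + 3*(7/13))) = 197/7475 - 1359/(2746*(21 + 21/13)) = 197/7475 - 1359/(2746*294/13) = 197/7475 - 1359/2746*13/294 = 197/7475 - 5889/269108 = 8994001/2011582300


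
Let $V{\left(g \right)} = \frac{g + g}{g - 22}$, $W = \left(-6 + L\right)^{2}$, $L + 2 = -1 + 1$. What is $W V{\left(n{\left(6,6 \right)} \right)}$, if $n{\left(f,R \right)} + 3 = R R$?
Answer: $384$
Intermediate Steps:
$n{\left(f,R \right)} = -3 + R^{2}$ ($n{\left(f,R \right)} = -3 + R R = -3 + R^{2}$)
$L = -2$ ($L = -2 + \left(-1 + 1\right) = -2 + 0 = -2$)
$W = 64$ ($W = \left(-6 - 2\right)^{2} = \left(-8\right)^{2} = 64$)
$V{\left(g \right)} = \frac{2 g}{-22 + g}$
$W V{\left(n{\left(6,6 \right)} \right)} = 64 \frac{2 \left(-3 + 6^{2}\right)}{-22 - \left(3 - 6^{2}\right)} = 64 \frac{2 \left(-3 + 36\right)}{-22 + \left(-3 + 36\right)} = 64 \cdot 2 \cdot 33 \frac{1}{-22 + 33} = 64 \cdot 2 \cdot 33 \cdot \frac{1}{11} = 64 \cdot 6 = 384$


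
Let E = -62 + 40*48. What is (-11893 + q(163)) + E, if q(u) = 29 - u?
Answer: -10169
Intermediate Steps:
E = 1858 (E = -62 + 1920 = 1858)
(-11893 + q(163)) + E = (-11893 + (29 - 1*163)) + 1858 = (-11893 + (29 - 163)) + 1858 = (-11893 - 134) + 1858 = -12027 + 1858 = -10169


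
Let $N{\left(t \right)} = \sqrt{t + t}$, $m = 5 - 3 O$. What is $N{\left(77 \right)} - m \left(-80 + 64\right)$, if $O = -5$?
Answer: $320 + \sqrt{154} \approx 332.41$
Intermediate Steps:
$m = 20$ ($m = 5 - -15 = 5 + 15 = 20$)
$N{\left(t \right)} = \sqrt{2} \sqrt{t}$ ($N{\left(t \right)} = \sqrt{2 t} = \sqrt{2} \sqrt{t}$)
$N{\left(77 \right)} - m \left(-80 + 64\right) = \sqrt{2} \sqrt{77} - 20 \left(-80 + 64\right) = \sqrt{154} - 20 \left(-16\right) = \sqrt{154} - -320 = \sqrt{154} + 320 = 320 + \sqrt{154}$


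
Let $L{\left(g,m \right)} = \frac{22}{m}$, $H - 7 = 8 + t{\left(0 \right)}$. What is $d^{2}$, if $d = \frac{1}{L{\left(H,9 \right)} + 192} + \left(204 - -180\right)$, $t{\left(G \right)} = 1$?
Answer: $\frac{451596096081}{3062500} \approx 1.4746 \cdot 10^{5}$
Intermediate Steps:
$H = 16$ ($H = 7 + \left(8 + 1\right) = 7 + 9 = 16$)
$d = \frac{672009}{1750}$ ($d = \frac{1}{\frac{22}{9} + 192} + \left(204 - -180\right) = \frac{1}{22 \cdot \frac{1}{9} + 192} + \left(204 + 180\right) = \frac{1}{\frac{22}{9} + 192} + 384 = \frac{1}{\frac{1750}{9}} + 384 = \frac{9}{1750} + 384 = \frac{672009}{1750} \approx 384.0$)
$d^{2} = \left(\frac{672009}{1750}\right)^{2} = \frac{451596096081}{3062500}$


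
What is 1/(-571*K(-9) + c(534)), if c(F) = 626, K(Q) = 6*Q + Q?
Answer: 1/36599 ≈ 2.7323e-5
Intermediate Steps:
K(Q) = 7*Q
1/(-571*K(-9) + c(534)) = 1/(-3997*(-9) + 626) = 1/(-571*(-63) + 626) = 1/(35973 + 626) = 1/36599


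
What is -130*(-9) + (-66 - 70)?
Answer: 1034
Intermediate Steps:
-130*(-9) + (-66 - 70) = 1170 - 136 = 1034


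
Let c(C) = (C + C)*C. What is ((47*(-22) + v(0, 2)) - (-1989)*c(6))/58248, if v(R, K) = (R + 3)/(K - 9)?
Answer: 995215/407736 ≈ 2.4408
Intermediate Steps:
c(C) = 2*C² (c(C) = (2*C)*C = 2*C²)
v(R, K) = (3 + R)/(-9 + K)
((47*(-22) + v(0, 2)) - (-1989)*c(6))/58248 = ((47*(-22) + (3 + 0)/(-9 + 2)) - (-1989)*2*6²)/58248 = ((-1034 + 3/(-7)) - (-1989)*2*36)*(1/58248) = ((-1034 - ⅐*3) - (-1989)*72)*(1/58248) = ((-1034 - 3/7) - 1*(-143208))*(1/58248) = (-7241/7 + 143208)*(1/58248) = (995215/7)*(1/58248) = 995215/407736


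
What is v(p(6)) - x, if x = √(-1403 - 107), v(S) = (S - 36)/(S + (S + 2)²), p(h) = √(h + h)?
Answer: 159/11 - 98*√3/11 - I*√1510 ≈ -0.97645 - 38.859*I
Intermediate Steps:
p(h) = √2*√h (p(h) = √(2*h) = √2*√h)
v(S) = (-36 + S)/(S + (2 + S)²)
x = I*√1510 (x = √(-1510) = I*√1510 ≈ 38.859*I)
v(p(6)) - x = (-36 + √2*√6)/(√2*√6 + (2 + √2*√6)²) - I*√1510 = (-36 + 2*√3)/(2*√3 + (2 + 2*√3)²) - I*√1510 = (-36 + 2*√3)/((2 + 2*√3)² + 2*√3) - I*√1510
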